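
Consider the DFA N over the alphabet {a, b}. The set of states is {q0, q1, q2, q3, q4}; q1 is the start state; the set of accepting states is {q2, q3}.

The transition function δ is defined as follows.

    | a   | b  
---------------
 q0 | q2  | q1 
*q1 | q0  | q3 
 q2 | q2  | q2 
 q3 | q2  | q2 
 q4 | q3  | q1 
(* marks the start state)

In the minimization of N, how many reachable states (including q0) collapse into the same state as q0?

Reachable states from the start: {q0,q1,q2,q3}. Unreachable: {q4} — drop them.
P0 = {q2,q3} | {q0,q1}.
Refine {q0,q1} on symbol a: members go to different blocks, giving {q0} and {q1}.
The partition is now stable with 3 blocks: {q2,q3} | {q0} | {q1}.
State q0 belongs to the block {q0}, which has 1 states.

1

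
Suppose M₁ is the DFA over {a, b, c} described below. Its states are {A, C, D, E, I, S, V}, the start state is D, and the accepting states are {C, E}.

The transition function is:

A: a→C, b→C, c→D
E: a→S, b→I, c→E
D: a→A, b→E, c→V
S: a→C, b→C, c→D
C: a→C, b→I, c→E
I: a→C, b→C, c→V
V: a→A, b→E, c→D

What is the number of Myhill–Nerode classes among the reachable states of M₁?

Start with accepting vs non-accepting: {C,E} | {A,D,I,S,V}.
Refine {C,E} on symbol a: members go to different blocks, giving {C} and {E}.
Split {A,D,I,S,V} by δ(·,a) → {A,I,S} and {D,V}.
No further refinement is possible. Final partition (4 blocks): {C} | {A,I,S} | {E} | {D,V}.

4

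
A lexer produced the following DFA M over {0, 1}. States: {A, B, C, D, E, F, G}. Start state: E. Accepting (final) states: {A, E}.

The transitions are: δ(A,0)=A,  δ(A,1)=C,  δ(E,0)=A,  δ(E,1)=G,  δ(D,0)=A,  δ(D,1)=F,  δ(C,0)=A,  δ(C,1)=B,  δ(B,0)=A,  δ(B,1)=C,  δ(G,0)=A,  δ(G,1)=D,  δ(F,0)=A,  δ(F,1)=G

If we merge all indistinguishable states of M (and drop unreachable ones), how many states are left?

2

Initial partition by acceptance: {A,E} | {B,C,D,F,G}.
The partition is now stable with 2 blocks: {A,E} | {B,C,D,F,G}.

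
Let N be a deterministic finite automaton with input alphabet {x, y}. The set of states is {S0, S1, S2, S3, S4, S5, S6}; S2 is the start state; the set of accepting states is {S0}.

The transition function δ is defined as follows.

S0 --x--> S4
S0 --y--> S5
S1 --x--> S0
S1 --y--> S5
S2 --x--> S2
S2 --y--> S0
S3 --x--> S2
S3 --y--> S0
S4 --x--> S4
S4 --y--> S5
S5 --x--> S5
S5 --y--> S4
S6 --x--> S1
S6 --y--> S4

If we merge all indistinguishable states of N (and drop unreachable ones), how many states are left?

3

States {S1,S3,S6} cannot be reached from the start state, so discard them.
P0 = {S0} | {S2,S4,S5}.
On input y, block {S2,S4,S5} splits into {S4,S5} and {S2}.
No further refinement is possible. Final partition (3 blocks): {S0} | {S4,S5} | {S2}.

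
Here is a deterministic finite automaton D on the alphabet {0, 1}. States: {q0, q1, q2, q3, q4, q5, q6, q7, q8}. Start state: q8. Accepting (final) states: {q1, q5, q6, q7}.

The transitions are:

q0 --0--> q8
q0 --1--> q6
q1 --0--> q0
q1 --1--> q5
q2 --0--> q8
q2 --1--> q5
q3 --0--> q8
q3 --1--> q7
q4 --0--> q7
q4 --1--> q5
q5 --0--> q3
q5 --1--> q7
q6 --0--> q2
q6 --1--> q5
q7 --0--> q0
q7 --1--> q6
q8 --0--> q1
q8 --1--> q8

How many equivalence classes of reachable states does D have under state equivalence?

States {q4} cannot be reached from the start state, so discard them.
Start with accepting vs non-accepting: {q1,q5,q6,q7} | {q0,q2,q3,q8}.
Split {q0,q2,q3,q8} by δ(·,0) → {q0,q2,q3} and {q8}.
No further refinement is possible. Final partition (3 blocks): {q1,q5,q6,q7} | {q0,q2,q3} | {q8}.

3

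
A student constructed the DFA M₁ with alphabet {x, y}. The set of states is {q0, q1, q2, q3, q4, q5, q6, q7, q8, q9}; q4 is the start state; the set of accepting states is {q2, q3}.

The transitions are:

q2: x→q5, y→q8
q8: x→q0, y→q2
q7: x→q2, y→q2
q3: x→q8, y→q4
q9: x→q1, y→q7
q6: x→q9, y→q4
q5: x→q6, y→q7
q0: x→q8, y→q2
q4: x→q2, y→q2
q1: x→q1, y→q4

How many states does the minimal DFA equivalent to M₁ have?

States {q3} cannot be reached from the start state, so discard them.
Initial partition by acceptance: {q2} | {q0,q1,q4,q5,q6,q7,q8,q9}.
Split {q0,q1,q4,q5,q6,q7,q8,q9} by δ(·,x) → {q0,q1,q5,q6,q8,q9} and {q4,q7}.
On input y, block {q0,q1,q5,q6,q8,q9} splits into {q1,q5,q6,q9} and {q0,q8}.
Stable partition: {q2} | {q1,q5,q6,q9} | {q4,q7} | {q0,q8} — 4 equivalence classes.

4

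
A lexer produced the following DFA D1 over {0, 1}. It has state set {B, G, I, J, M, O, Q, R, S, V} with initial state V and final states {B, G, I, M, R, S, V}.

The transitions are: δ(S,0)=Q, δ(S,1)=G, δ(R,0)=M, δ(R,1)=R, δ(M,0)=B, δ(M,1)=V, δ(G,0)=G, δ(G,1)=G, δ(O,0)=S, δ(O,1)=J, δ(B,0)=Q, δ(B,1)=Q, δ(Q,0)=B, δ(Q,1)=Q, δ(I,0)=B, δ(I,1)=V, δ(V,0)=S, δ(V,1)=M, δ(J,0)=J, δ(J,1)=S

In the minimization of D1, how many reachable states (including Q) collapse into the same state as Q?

States {I,J,O,R} cannot be reached from the start state, so discard them.
P0 = {B,G,M,S,V} | {Q}.
On input 0, block {B,G,M,S,V} splits into {G,M,V} and {B,S}.
Refine {G,M,V} on symbol 0: members go to different blocks, giving {M,V} and {G}.
Split {B,S} by δ(·,1) → {B} and {S}.
Refine {M,V} on symbol 0: members go to different blocks, giving {V} and {M}.
No further refinement is possible. Final partition (6 blocks): {V} | {Q} | {B} | {G} | {S} | {M}.
The equivalence class containing Q is {Q}, of size 1.

1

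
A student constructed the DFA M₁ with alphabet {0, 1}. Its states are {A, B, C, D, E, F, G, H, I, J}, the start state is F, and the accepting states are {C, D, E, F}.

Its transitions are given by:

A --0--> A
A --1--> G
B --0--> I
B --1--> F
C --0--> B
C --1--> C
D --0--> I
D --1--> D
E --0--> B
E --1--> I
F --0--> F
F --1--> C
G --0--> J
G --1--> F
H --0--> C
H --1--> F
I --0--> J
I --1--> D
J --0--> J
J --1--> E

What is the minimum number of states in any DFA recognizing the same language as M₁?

7

First remove the unreachable states {A,G,H}; 7 states remain.
Start with accepting vs non-accepting: {C,D,E,F} | {B,I,J}.
Refine {C,D,E,F} on symbol 0: members go to different blocks, giving {C,D,E} and {F}.
Split {C,D,E} by δ(·,1) → {C,D} and {E}.
On input 1, block {B,I,J} splits into {B} and {I} and {J}.
On input 0, block {C,D} splits into {C} and {D}.
No further refinement is possible. Final partition (7 blocks): {C} | {B} | {F} | {E} | {I} | {J} | {D}.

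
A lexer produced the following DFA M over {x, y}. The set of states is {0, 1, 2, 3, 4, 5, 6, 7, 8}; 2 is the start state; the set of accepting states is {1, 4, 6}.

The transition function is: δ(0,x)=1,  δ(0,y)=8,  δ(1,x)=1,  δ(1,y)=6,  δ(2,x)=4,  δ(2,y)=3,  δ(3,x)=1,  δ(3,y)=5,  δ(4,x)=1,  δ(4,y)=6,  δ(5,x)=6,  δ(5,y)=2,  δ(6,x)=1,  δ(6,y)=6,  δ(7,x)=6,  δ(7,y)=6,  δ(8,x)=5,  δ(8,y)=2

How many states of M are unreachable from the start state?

No path from 2 leads to 0, 7, 8; the other 6 states are all reachable.

3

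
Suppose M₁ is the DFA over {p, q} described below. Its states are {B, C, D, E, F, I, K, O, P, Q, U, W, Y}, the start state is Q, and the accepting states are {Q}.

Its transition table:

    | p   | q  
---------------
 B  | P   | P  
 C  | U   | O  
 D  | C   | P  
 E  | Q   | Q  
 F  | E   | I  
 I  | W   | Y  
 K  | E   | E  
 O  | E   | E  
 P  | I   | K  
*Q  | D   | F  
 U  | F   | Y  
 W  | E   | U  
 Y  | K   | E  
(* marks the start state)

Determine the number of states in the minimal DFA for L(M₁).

States {B} cannot be reached from the start state, so discard them.
Start with accepting vs non-accepting: {Q} | {C,D,E,F,I,K,O,P,U,W,Y}.
Refine {C,D,E,F,I,K,O,P,U,W,Y} on symbol p: members go to different blocks, giving {C,D,F,I,K,O,P,U,W,Y} and {E}.
Refine {C,D,F,I,K,O,P,U,W,Y} on symbol p: members go to different blocks, giving {C,D,I,P,U,Y} and {F,K,O,W}.
Split {C,D,I,P,U,Y} by δ(·,p) → {C,D,P} and {I,U,Y}.
Split {C,D,P} by δ(·,p) → {C,P} and {D}.
Refine {F,K,O,W} on symbol q: members go to different blocks, giving {F,W} and {K,O}.
Refine {I,U,Y} on symbol p: members go to different blocks, giving {I,U} and {Y}.
No further refinement is possible. Final partition (8 blocks): {Q} | {C,P} | {E} | {F,W} | {I,U} | {D} | {K,O} | {Y}.

8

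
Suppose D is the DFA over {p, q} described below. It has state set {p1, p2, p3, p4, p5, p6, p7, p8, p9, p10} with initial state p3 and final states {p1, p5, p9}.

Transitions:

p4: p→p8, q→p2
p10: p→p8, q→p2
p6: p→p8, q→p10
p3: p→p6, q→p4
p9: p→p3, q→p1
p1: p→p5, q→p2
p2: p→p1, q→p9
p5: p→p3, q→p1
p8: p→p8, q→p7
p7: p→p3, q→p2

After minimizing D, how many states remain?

5

Every state is reachable, so we keep all 10.
P0 = {p1,p5,p9} | {p2,p3,p4,p6,p7,p8,p10}.
On input p, block {p1,p5,p9} splits into {p5,p9} and {p1}.
Refine {p2,p3,p4,p6,p7,p8,p10} on symbol p: members go to different blocks, giving {p3,p4,p6,p7,p8,p10} and {p2}.
On input q, block {p3,p4,p6,p7,p8,p10} splits into {p3,p6,p8} and {p4,p7,p10}.
Stable partition: {p5,p9} | {p3,p6,p8} | {p1} | {p2} | {p4,p7,p10} — 5 equivalence classes.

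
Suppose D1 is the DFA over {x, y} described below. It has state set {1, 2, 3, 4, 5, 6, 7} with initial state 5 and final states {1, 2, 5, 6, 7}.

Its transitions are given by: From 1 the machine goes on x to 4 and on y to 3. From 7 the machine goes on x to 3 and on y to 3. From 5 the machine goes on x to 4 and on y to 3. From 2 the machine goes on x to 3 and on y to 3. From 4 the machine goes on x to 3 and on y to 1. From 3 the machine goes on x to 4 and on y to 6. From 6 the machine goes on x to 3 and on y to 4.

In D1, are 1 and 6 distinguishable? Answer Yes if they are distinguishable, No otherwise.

Reachable states from the start: {1,3,4,5,6}. Unreachable: {2,7} — drop them.
Initial partition by acceptance: {1,5,6} | {3,4}.
No further refinement is possible. Final partition (2 blocks): {1,5,6} | {3,4}.
1 and 6 lie in the same block of the stable partition, so they are equivalent — no string distinguishes them.

No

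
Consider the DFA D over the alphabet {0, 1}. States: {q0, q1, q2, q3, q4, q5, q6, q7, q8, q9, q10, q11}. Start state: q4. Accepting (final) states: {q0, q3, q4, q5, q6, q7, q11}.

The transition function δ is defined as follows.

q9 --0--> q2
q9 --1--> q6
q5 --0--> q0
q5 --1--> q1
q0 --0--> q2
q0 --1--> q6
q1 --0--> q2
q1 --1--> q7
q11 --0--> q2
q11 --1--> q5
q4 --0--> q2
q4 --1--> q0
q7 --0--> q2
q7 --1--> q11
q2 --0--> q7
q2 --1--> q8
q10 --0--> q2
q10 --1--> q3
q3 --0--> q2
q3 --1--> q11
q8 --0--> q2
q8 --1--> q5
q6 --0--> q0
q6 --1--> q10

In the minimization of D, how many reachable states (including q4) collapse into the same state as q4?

3

States {q9} cannot be reached from the start state, so discard them.
Start with accepting vs non-accepting: {q0,q3,q4,q5,q6,q7,q11} | {q1,q2,q8,q10}.
Refine {q0,q3,q4,q5,q6,q7,q11} on symbol 0: members go to different blocks, giving {q0,q3,q4,q7,q11} and {q5,q6}.
Refine {q0,q3,q4,q7,q11} on symbol 1: members go to different blocks, giving {q3,q4,q7} and {q0,q11}.
Split {q1,q2,q8,q10} by δ(·,0) → {q1,q8,q10} and {q2}.
Split {q1,q8,q10} by δ(·,1) → {q1,q10} and {q8}.
Stable partition: {q3,q4,q7} | {q1,q10} | {q5,q6} | {q0,q11} | {q2} | {q8} — 6 equivalence classes.
The equivalence class containing q4 is {q3,q4,q7}, of size 3.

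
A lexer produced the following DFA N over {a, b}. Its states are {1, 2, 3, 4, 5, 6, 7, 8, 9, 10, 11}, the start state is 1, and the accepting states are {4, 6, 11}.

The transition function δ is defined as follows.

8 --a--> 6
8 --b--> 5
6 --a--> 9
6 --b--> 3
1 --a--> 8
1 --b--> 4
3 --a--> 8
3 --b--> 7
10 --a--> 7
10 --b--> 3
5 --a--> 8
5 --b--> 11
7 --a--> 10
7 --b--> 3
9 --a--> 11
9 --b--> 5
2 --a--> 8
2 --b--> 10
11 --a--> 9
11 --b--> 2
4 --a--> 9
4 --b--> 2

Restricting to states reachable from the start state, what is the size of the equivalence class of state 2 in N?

2

P0 = {4,6,11} | {1,2,3,5,7,8,9,10}.
Split {1,2,3,5,7,8,9,10} by δ(·,a) → {1,2,3,5,7,10} and {8,9}.
On input a, block {1,2,3,5,7,10} splits into {1,2,3,5} and {7,10}.
On input b, block {1,2,3,5} splits into {1,5} and {2,3}.
No further refinement is possible. Final partition (5 blocks): {4,6,11} | {1,5} | {8,9} | {7,10} | {2,3}.
The equivalence class containing 2 is {2,3}, of size 2.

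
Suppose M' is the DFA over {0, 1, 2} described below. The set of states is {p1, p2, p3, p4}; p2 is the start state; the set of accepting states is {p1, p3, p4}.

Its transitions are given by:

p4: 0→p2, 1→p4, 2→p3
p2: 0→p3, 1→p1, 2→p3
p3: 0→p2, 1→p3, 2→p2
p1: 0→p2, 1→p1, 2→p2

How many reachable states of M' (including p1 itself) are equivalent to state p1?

First remove the unreachable states {p4}; 3 states remain.
Initial partition by acceptance: {p1,p3} | {p2}.
Stable partition: {p1,p3} | {p2} — 2 equivalence classes.
The equivalence class containing p1 is {p1,p3}, of size 2.

2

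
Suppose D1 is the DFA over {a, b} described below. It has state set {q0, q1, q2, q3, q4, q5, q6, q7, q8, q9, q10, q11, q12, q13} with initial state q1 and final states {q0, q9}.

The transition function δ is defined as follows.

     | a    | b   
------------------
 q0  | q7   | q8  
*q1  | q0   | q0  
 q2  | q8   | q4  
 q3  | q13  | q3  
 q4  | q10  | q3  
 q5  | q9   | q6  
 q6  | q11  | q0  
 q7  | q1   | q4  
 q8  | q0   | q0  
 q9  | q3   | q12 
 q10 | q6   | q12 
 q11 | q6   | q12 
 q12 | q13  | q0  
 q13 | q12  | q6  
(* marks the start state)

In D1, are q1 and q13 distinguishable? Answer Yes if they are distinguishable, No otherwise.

Yes

States {q2,q5,q9} cannot be reached from the start state, so discard them.
Start with accepting vs non-accepting: {q0} | {q1,q3,q4,q6,q7,q8,q10,q11,q12,q13}.
On input a, block {q1,q3,q4,q6,q7,q8,q10,q11,q12,q13} splits into {q3,q4,q6,q7,q10,q11,q12,q13} and {q1,q8}.
On input a, block {q3,q4,q6,q7,q10,q11,q12,q13} splits into {q3,q4,q6,q10,q11,q12,q13} and {q7}.
Refine {q3,q4,q6,q10,q11,q12,q13} on symbol b: members go to different blocks, giving {q3,q4,q10,q11,q13} and {q6,q12}.
Refine {q3,q4,q10,q11,q13} on symbol a: members go to different blocks, giving {q10,q11,q13} and {q3,q4}.
No further refinement is possible. Final partition (6 blocks): {q0} | {q10,q11,q13} | {q1,q8} | {q7} | {q6,q12} | {q3,q4}.
q1 and q13 end up in different blocks, so they are distinguishable. For instance, the string 'a' is accepted from only q1.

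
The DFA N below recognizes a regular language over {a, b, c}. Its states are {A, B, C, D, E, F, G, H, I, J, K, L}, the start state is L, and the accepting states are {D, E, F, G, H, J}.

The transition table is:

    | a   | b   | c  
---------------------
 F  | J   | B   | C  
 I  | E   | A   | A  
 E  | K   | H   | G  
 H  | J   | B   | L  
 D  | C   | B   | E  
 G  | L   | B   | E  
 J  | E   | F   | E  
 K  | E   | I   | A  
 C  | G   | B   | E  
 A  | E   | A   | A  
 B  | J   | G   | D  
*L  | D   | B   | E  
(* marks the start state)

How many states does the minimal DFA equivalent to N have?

P0 = {D,E,F,G,H,J} | {A,B,C,I,K,L}.
On input a, block {D,E,F,G,H,J} splits into {D,E,G} and {F,H,J}.
On input b, block {D,E,G} splits into {D,G} and {E}.
On input a, block {A,B,C,I,K,L} splits into {A,I,K} and {C,L} and {B}.
Refine {F,H,J} on symbol a: members go to different blocks, giving {F,H} and {J}.
Stable partition: {D,G} | {A,I,K} | {F,H} | {E} | {C,L} | {B} | {J} — 7 equivalence classes.

7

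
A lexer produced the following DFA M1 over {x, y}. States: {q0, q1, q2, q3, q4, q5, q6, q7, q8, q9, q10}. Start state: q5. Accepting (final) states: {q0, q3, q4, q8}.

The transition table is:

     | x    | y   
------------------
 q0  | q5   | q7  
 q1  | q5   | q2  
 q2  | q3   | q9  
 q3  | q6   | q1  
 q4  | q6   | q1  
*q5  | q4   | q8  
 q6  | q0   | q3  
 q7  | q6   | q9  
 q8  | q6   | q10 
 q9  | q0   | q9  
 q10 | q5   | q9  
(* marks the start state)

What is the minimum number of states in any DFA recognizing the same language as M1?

All states are reachable from the start state.
Start with accepting vs non-accepting: {q0,q3,q4,q8} | {q1,q2,q5,q6,q7,q9,q10}.
Split {q1,q2,q5,q6,q7,q9,q10} by δ(·,x) → {q2,q5,q6,q9} and {q1,q7,q10}.
Split {q2,q5,q6,q9} by δ(·,y) → {q2,q9} and {q5,q6}.
Stable partition: {q0,q3,q4,q8} | {q2,q9} | {q1,q7,q10} | {q5,q6} — 4 equivalence classes.

4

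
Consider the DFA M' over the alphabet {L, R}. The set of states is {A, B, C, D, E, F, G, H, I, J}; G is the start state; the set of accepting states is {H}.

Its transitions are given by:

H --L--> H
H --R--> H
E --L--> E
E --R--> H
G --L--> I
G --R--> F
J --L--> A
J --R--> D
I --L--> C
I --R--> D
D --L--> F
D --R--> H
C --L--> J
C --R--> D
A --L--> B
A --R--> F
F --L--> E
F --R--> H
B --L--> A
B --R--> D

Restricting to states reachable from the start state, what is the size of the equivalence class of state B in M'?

All states are reachable from the start state.
P0 = {H} | {A,B,C,D,E,F,G,I,J}.
Split {A,B,C,D,E,F,G,I,J} by δ(·,R) → {A,B,C,G,I,J} and {D,E,F}.
Stable partition: {H} | {A,B,C,G,I,J} | {D,E,F} — 3 equivalence classes.
State B belongs to the block {A,B,C,G,I,J}, which has 6 states.

6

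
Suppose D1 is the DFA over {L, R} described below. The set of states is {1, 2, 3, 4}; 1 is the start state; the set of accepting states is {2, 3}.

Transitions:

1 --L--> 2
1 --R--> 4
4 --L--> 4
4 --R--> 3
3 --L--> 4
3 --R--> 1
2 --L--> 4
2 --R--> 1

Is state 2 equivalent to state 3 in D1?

P0 = {2,3} | {1,4}.
Refine {1,4} on symbol L: members go to different blocks, giving {1} and {4}.
The partition is now stable with 3 blocks: {2,3} | {1} | {4}.
2 and 3 lie in the same block of the stable partition, so they are equivalent — no string distinguishes them.

Yes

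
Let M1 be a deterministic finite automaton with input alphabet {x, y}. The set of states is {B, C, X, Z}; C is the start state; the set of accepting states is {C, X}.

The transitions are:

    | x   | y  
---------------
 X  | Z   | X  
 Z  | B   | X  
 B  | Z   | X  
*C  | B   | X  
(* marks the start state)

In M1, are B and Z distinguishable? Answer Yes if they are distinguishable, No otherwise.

No

Every state is reachable, so we keep all 4.
P0 = {C,X} | {B,Z}.
Stable partition: {C,X} | {B,Z} — 2 equivalence classes.
B and Z lie in the same block of the stable partition, so they are equivalent — no string distinguishes them.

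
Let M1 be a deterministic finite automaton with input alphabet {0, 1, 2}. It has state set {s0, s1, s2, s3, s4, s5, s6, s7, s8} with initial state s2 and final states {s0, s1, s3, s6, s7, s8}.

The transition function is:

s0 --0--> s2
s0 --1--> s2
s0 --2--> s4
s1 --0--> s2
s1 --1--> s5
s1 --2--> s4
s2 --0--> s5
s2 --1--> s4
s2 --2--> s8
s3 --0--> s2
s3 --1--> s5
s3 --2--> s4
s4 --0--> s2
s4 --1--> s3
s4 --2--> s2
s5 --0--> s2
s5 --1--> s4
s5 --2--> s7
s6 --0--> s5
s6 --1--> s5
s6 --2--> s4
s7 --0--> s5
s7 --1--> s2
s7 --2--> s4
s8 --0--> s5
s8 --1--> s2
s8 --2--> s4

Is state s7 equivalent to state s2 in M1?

States {s0,s1,s6} cannot be reached from the start state, so discard them.
P0 = {s3,s7,s8} | {s2,s4,s5}.
On input 1, block {s2,s4,s5} splits into {s2,s5} and {s4}.
The partition is now stable with 3 blocks: {s3,s7,s8} | {s2,s5} | {s4}.
s7 and s2 end up in different blocks, so they are distinguishable. For instance, the string 'ε' is accepted from only s7.

No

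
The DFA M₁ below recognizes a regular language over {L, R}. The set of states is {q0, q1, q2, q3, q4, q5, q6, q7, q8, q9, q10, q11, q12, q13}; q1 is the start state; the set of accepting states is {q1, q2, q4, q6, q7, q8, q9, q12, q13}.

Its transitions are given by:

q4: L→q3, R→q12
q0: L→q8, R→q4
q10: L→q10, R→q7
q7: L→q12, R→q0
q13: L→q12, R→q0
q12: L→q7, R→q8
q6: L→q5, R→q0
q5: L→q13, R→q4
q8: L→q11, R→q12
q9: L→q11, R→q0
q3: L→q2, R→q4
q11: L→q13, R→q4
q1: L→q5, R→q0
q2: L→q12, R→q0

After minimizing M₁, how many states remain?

First remove the unreachable states {q6,q9,q10}; 11 states remain.
P0 = {q1,q2,q4,q7,q8,q12,q13} | {q0,q3,q5,q11}.
Refine {q1,q2,q4,q7,q8,q12,q13} on symbol L: members go to different blocks, giving {q2,q7,q12,q13} and {q1,q4,q8}.
Refine {q2,q7,q12,q13} on symbol R: members go to different blocks, giving {q2,q7,q13} and {q12}.
On input L, block {q0,q3,q5,q11} splits into {q3,q5,q11} and {q0}.
Refine {q1,q4,q8} on symbol R: members go to different blocks, giving {q4,q8} and {q1}.
Stable partition: {q2,q7,q13} | {q3,q5,q11} | {q4,q8} | {q12} | {q0} | {q1} — 6 equivalence classes.

6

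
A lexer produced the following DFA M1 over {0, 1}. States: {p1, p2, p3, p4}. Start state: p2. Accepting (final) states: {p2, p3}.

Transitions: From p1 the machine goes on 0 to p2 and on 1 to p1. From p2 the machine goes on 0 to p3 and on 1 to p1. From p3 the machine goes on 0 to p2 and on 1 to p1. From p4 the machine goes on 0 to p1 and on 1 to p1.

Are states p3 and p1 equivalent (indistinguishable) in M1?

No

First remove the unreachable states {p4}; 3 states remain.
Start with accepting vs non-accepting: {p2,p3} | {p1}.
The partition is now stable with 2 blocks: {p2,p3} | {p1}.
p3 and p1 end up in different blocks, so they are distinguishable. For instance, the string 'ε' is accepted from only p3.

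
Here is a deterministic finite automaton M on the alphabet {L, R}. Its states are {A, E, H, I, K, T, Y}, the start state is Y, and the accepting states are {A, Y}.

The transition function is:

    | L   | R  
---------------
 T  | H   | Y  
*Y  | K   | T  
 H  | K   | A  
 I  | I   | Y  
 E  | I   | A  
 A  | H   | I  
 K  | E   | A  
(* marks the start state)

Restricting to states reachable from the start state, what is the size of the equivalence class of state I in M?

Every state is reachable, so we keep all 7.
Start with accepting vs non-accepting: {A,Y} | {E,H,I,K,T}.
Stable partition: {A,Y} | {E,H,I,K,T} — 2 equivalence classes.
State I belongs to the block {E,H,I,K,T}, which has 5 states.

5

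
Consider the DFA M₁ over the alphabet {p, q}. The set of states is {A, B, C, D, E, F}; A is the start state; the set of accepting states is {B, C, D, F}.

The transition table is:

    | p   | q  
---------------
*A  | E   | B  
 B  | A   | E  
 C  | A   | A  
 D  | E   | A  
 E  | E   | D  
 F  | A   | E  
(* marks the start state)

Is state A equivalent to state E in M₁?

First remove the unreachable states {C,F}; 4 states remain.
P0 = {B,D} | {A,E}.
The partition is now stable with 2 blocks: {B,D} | {A,E}.
A and E lie in the same block of the stable partition, so they are equivalent — no string distinguishes them.

Yes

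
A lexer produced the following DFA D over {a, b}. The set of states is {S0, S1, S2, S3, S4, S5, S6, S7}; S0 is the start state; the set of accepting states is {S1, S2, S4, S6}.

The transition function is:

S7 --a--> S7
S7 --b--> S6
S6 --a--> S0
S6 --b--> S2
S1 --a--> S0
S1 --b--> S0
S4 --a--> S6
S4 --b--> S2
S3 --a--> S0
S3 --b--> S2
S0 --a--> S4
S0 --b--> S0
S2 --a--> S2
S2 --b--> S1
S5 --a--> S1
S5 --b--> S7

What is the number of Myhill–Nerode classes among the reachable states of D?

5

First remove the unreachable states {S3,S5,S7}; 5 states remain.
Initial partition by acceptance: {S1,S2,S4,S6} | {S0}.
On input a, block {S1,S2,S4,S6} splits into {S1,S6} and {S2,S4}.
Refine {S1,S6} on symbol b: members go to different blocks, giving {S1} and {S6}.
Split {S2,S4} by δ(·,a) → {S2} and {S4}.
The partition is now stable with 5 blocks: {S1} | {S0} | {S2} | {S6} | {S4}.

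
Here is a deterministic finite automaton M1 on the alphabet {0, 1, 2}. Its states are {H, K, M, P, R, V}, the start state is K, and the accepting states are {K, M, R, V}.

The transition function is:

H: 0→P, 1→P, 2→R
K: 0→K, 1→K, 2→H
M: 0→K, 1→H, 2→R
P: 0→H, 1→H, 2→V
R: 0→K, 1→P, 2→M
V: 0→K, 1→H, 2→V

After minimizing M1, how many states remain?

3

Every state is reachable, so we keep all 6.
Initial partition by acceptance: {K,M,R,V} | {H,P}.
On input 1, block {K,M,R,V} splits into {M,R,V} and {K}.
Stable partition: {M,R,V} | {H,P} | {K} — 3 equivalence classes.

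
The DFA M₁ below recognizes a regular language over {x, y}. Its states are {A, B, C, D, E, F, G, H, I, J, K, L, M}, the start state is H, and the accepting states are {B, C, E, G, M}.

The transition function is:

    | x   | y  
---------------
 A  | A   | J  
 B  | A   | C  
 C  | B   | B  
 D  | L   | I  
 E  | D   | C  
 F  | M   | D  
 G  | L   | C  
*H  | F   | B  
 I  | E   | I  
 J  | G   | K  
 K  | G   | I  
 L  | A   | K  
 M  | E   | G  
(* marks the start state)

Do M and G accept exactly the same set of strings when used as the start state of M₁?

Start with accepting vs non-accepting: {B,C,E,G,M} | {A,D,F,H,I,J,K,L}.
Refine {B,C,E,G,M} on symbol x: members go to different blocks, giving {B,E,G} and {C,M}.
Refine {A,D,F,H,I,J,K,L} on symbol x: members go to different blocks, giving {A,D,H,L} and {I,J,K} and {F}.
Refine {A,D,H,L} on symbol x: members go to different blocks, giving {A,D,L} and {H}.
No further refinement is possible. Final partition (6 blocks): {B,E,G} | {A,D,L} | {C,M} | {I,J,K} | {F} | {H}.
M and G end up in different blocks, so they are distinguishable. For instance, the string 'x' is accepted from only M.

No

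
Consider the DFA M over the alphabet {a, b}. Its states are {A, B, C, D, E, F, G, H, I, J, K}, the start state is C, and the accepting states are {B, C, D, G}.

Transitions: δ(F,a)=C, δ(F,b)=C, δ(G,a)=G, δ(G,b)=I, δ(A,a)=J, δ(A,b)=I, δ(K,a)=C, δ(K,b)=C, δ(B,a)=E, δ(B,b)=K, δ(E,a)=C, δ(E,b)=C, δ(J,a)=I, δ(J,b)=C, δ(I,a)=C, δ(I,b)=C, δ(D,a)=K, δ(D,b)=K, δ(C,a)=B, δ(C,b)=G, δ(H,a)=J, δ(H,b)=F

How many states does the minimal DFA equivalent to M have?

Reachable states from the start: {B,C,E,G,I,K}. Unreachable: {A,D,F,H,J} — drop them.
Start with accepting vs non-accepting: {B,C,G} | {E,I,K}.
On input a, block {B,C,G} splits into {C,G} and {B}.
Refine {C,G} on symbol a: members go to different blocks, giving {C} and {G}.
No further refinement is possible. Final partition (4 blocks): {C} | {E,I,K} | {B} | {G}.

4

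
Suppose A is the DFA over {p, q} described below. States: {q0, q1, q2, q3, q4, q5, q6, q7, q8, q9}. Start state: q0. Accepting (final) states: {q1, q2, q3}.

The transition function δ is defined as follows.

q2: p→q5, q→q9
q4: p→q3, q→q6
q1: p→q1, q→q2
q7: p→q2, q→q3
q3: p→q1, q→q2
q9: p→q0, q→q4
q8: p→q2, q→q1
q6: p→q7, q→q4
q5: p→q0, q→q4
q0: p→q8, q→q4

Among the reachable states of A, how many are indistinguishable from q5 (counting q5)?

2

Every state is reachable, so we keep all 10.
Start with accepting vs non-accepting: {q1,q2,q3} | {q0,q4,q5,q6,q7,q8,q9}.
Refine {q1,q2,q3} on symbol p: members go to different blocks, giving {q1,q3} and {q2}.
Split {q0,q4,q5,q6,q7,q8,q9} by δ(·,p) → {q0,q5,q6,q9} and {q7,q8} and {q4}.
Split {q0,q5,q6,q9} by δ(·,p) → {q0,q6} and {q5,q9}.
No further refinement is possible. Final partition (6 blocks): {q1,q3} | {q0,q6} | {q2} | {q7,q8} | {q4} | {q5,q9}.
State q5 belongs to the block {q5,q9}, which has 2 states.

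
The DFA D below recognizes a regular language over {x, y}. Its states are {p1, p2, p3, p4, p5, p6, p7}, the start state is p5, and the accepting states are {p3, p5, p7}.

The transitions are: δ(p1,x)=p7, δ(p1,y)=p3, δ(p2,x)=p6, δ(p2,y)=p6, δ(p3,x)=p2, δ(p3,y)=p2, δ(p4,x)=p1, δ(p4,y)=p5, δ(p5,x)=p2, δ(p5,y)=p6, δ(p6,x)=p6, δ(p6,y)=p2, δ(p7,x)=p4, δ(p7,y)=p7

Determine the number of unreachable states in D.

Starting at p5 and following transitions, the reachable set is {p2, p5, p6}. That leaves p1, p3, p4, p7 unreachable — 4 in total.

4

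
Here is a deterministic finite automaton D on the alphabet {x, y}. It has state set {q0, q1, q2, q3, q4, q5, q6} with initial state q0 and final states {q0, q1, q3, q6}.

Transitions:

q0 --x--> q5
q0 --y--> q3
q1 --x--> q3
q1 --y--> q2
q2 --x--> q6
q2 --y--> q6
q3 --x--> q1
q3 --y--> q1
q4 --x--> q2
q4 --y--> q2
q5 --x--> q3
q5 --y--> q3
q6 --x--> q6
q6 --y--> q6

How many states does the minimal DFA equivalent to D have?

6

First remove the unreachable states {q4}; 6 states remain.
Start with accepting vs non-accepting: {q0,q1,q3,q6} | {q2,q5}.
Split {q0,q1,q3,q6} by δ(·,x) → {q1,q3,q6} and {q0}.
Split {q1,q3,q6} by δ(·,y) → {q3,q6} and {q1}.
Split {q3,q6} by δ(·,x) → {q3} and {q6}.
On input x, block {q2,q5} splits into {q2} and {q5}.
No further refinement is possible. Final partition (6 blocks): {q3} | {q2} | {q0} | {q1} | {q6} | {q5}.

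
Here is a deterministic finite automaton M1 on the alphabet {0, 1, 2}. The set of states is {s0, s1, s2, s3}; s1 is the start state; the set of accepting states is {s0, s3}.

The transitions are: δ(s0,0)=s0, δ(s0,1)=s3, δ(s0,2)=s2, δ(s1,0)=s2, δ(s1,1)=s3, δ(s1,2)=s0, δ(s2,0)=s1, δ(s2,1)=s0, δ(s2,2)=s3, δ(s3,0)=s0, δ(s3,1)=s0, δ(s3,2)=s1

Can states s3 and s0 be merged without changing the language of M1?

Yes

Every state is reachable, so we keep all 4.
P0 = {s0,s3} | {s1,s2}.
The partition is now stable with 2 blocks: {s0,s3} | {s1,s2}.
s3 and s0 lie in the same block of the stable partition, so they are equivalent — no string distinguishes them.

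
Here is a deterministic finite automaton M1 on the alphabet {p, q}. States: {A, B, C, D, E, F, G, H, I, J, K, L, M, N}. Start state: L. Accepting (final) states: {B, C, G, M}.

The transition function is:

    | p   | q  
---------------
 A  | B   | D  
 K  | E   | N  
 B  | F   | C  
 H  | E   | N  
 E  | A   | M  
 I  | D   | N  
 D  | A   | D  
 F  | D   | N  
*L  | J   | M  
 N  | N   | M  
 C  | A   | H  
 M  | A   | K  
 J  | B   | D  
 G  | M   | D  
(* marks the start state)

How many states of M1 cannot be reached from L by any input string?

2

No path from L leads to G, I; the other 12 states are all reachable.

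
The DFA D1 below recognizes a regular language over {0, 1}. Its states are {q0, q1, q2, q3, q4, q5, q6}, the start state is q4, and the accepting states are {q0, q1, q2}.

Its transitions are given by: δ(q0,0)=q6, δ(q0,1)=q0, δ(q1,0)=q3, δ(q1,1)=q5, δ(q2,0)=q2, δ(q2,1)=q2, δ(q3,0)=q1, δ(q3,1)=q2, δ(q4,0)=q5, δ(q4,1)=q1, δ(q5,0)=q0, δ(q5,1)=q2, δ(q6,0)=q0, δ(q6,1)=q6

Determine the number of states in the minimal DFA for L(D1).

7

Every state is reachable, so we keep all 7.
Start with accepting vs non-accepting: {q0,q1,q2} | {q3,q4,q5,q6}.
Split {q0,q1,q2} by δ(·,0) → {q0,q1} and {q2}.
Refine {q0,q1} on symbol 1: members go to different blocks, giving {q0} and {q1}.
Refine {q3,q4,q5,q6} on symbol 0: members go to different blocks, giving {q5,q6} and {q3} and {q4}.
Split {q5,q6} by δ(·,1) → {q5} and {q6}.
Stable partition: {q0} | {q5} | {q2} | {q1} | {q3} | {q4} | {q6} — 7 equivalence classes.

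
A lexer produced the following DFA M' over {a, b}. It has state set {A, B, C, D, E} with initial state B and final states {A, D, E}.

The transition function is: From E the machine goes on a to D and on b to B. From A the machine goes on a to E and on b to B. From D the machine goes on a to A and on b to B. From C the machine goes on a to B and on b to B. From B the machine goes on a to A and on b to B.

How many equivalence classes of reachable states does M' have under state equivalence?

2

First remove the unreachable states {C}; 4 states remain.
P0 = {A,D,E} | {B}.
Stable partition: {A,D,E} | {B} — 2 equivalence classes.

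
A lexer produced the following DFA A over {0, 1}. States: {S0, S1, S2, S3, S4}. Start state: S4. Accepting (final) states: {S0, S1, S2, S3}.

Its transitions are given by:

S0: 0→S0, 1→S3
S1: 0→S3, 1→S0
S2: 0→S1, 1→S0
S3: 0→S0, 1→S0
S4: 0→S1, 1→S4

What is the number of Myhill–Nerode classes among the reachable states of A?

First remove the unreachable states {S2}; 4 states remain.
Initial partition by acceptance: {S0,S1,S3} | {S4}.
No further refinement is possible. Final partition (2 blocks): {S0,S1,S3} | {S4}.

2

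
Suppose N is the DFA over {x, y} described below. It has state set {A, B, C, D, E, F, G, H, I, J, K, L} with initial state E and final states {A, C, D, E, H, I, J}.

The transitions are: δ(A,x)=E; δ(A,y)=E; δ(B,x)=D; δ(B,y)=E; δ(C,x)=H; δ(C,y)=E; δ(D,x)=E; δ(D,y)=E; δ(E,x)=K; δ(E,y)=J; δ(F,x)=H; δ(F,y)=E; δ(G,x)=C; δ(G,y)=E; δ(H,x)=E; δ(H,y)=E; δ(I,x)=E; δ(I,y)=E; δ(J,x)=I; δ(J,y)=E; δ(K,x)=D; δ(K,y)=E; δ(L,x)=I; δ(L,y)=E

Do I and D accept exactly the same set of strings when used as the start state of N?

States {A,B,C,F,G,H,L} cannot be reached from the start state, so discard them.
P0 = {D,E,I,J} | {K}.
On input x, block {D,E,I,J} splits into {D,I,J} and {E}.
Split {D,I,J} by δ(·,x) → {D,I} and {J}.
No further refinement is possible. Final partition (4 blocks): {D,I} | {K} | {E} | {J}.
I and D lie in the same block of the stable partition, so they are equivalent — no string distinguishes them.

Yes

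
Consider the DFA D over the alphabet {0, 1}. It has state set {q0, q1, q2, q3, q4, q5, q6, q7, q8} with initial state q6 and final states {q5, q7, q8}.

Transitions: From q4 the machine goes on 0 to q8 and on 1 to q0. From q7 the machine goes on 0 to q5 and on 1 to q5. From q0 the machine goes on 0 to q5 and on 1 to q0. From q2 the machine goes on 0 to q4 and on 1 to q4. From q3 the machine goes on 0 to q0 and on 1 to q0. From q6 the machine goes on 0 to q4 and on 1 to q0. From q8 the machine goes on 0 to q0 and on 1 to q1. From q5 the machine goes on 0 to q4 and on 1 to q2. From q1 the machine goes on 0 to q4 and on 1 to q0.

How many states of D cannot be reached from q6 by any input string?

Starting at q6 and following transitions, the reachable set is {q0, q1, q2, q4, q5, q6, q8}. That leaves q3, q7 unreachable — 2 in total.

2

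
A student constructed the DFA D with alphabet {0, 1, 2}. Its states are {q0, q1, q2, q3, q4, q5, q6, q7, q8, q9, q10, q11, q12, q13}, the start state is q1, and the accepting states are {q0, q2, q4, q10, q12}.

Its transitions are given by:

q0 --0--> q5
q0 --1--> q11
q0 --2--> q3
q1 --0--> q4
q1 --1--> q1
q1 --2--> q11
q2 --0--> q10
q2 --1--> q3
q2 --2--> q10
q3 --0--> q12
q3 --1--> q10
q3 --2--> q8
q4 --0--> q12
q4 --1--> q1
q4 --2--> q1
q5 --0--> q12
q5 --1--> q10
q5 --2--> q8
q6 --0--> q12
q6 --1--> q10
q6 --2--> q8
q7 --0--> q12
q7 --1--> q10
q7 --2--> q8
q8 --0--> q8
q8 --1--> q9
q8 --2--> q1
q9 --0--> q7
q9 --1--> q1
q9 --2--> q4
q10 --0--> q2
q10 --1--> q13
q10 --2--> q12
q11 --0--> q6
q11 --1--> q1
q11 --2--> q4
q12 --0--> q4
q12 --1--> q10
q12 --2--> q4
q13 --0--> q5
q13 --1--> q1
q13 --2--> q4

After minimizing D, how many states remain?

First remove the unreachable states {q0}; 13 states remain.
Initial partition by acceptance: {q2,q4,q10,q12} | {q1,q3,q5,q6,q7,q8,q9,q11,q13}.
Refine {q2,q4,q10,q12} on symbol 1: members go to different blocks, giving {q2,q4,q10} and {q12}.
On input 0, block {q2,q4,q10} splits into {q2,q10} and {q4}.
Refine {q2,q10} on symbol 2: members go to different blocks, giving {q2} and {q10}.
Split {q1,q3,q5,q6,q7,q8,q9,q11,q13} by δ(·,0) → {q3,q5,q6,q7} and {q8,q9,q11,q13} and {q1}.
On input 0, block {q8,q9,q11,q13} splits into {q9,q11,q13} and {q8}.
No further refinement is possible. Final partition (8 blocks): {q2} | {q3,q5,q6,q7} | {q12} | {q4} | {q10} | {q9,q11,q13} | {q1} | {q8}.

8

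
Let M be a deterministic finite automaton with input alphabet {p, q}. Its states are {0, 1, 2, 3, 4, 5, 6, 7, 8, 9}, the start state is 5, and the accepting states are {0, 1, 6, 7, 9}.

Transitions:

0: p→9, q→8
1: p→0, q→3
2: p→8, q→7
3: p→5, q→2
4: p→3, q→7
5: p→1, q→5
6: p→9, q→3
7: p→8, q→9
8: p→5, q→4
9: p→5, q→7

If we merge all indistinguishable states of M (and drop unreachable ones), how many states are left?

States {6} cannot be reached from the start state, so discard them.
P0 = {0,1,7,9} | {2,3,4,5,8}.
Split {0,1,7,9} by δ(·,p) → {0,1} and {7,9}.
On input p, block {0,1} splits into {0} and {1}.
Split {2,3,4,5,8} by δ(·,p) → {2,3,4,8} and {5}.
On input p, block {2,3,4,8} splits into {2,4} and {3,8}.
Split {7,9} by δ(·,p) → {7} and {9}.
Stable partition: {0} | {2,4} | {7} | {1} | {5} | {3,8} | {9} — 7 equivalence classes.

7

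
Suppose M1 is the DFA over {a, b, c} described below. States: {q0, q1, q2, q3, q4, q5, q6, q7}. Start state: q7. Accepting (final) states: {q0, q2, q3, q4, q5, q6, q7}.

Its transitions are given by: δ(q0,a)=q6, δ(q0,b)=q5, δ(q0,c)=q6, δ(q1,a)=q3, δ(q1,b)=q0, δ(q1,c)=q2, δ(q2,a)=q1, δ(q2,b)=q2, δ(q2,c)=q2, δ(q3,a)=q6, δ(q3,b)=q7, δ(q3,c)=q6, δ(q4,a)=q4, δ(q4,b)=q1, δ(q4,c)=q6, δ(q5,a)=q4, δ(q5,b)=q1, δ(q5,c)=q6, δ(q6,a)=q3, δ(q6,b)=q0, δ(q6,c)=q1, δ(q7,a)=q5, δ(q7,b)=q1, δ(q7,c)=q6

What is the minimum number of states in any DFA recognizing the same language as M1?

Every state is reachable, so we keep all 8.
P0 = {q0,q2,q3,q4,q5,q6,q7} | {q1}.
On input a, block {q0,q2,q3,q4,q5,q6,q7} splits into {q0,q3,q4,q5,q6,q7} and {q2}.
Refine {q0,q3,q4,q5,q6,q7} on symbol b: members go to different blocks, giving {q0,q3,q6} and {q4,q5,q7}.
Refine {q0,q3,q6} on symbol b: members go to different blocks, giving {q0,q3} and {q6}.
The partition is now stable with 5 blocks: {q0,q3} | {q1} | {q2} | {q4,q5,q7} | {q6}.

5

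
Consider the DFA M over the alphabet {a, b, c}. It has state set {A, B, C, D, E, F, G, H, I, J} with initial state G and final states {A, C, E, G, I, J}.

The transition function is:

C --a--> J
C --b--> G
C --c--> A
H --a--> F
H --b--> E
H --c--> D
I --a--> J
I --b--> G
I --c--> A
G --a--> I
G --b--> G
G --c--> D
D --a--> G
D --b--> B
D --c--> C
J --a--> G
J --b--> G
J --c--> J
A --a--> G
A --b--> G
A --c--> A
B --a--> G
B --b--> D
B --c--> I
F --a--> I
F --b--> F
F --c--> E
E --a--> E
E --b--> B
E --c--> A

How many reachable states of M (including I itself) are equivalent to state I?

2

First remove the unreachable states {E,F,H}; 7 states remain.
Initial partition by acceptance: {A,C,G,I,J} | {B,D}.
Refine {A,C,G,I,J} on symbol c: members go to different blocks, giving {A,C,I,J} and {G}.
Split {A,C,I,J} by δ(·,a) → {A,J} and {C,I}.
Stable partition: {A,J} | {B,D} | {G} | {C,I} — 4 equivalence classes.
State I belongs to the block {C,I}, which has 2 states.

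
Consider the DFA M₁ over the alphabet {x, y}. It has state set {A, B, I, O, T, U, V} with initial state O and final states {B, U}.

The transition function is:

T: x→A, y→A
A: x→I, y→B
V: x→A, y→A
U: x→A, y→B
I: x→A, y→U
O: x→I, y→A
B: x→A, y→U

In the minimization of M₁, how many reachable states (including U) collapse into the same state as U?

States {T,V} cannot be reached from the start state, so discard them.
P0 = {B,U} | {A,I,O}.
Refine {A,I,O} on symbol y: members go to different blocks, giving {A,I} and {O}.
Stable partition: {B,U} | {A,I} | {O} — 3 equivalence classes.
State U belongs to the block {B,U}, which has 2 states.

2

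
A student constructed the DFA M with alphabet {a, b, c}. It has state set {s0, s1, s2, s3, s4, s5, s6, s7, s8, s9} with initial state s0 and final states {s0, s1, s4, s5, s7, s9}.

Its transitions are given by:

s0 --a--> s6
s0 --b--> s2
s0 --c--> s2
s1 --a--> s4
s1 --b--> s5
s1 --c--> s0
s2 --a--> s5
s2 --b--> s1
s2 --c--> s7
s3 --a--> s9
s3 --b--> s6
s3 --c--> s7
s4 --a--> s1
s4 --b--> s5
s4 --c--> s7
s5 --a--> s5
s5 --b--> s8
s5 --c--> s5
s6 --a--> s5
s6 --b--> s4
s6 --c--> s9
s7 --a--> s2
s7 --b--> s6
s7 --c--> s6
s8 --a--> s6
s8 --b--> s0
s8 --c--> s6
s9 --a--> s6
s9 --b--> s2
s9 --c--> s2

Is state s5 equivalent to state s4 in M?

No

First remove the unreachable states {s3}; 9 states remain.
Initial partition by acceptance: {s0,s1,s4,s5,s7,s9} | {s2,s6,s8}.
Refine {s0,s1,s4,s5,s7,s9} on symbol a: members go to different blocks, giving {s0,s7,s9} and {s1,s4,s5}.
Split {s2,s6,s8} by δ(·,a) → {s2,s6} and {s8}.
On input b, block {s1,s4,s5} splits into {s1,s4} and {s5}.
The partition is now stable with 5 blocks: {s0,s7,s9} | {s2,s6} | {s1,s4} | {s8} | {s5}.
s5 and s4 end up in different blocks, so they are distinguishable. For instance, the string 'b' is accepted from only s4.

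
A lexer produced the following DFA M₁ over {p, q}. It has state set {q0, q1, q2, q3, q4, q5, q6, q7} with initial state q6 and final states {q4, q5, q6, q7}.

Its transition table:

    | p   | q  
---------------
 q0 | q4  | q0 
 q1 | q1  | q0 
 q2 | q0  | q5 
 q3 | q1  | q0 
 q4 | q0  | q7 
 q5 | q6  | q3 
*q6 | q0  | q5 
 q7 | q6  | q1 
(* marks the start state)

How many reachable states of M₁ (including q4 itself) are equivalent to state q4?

First remove the unreachable states {q2}; 7 states remain.
Initial partition by acceptance: {q4,q5,q6,q7} | {q0,q1,q3}.
Split {q4,q5,q6,q7} by δ(·,p) → {q4,q6} and {q5,q7}.
Split {q0,q1,q3} by δ(·,p) → {q1,q3} and {q0}.
No further refinement is possible. Final partition (4 blocks): {q4,q6} | {q1,q3} | {q5,q7} | {q0}.
The equivalence class containing q4 is {q4,q6}, of size 2.

2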